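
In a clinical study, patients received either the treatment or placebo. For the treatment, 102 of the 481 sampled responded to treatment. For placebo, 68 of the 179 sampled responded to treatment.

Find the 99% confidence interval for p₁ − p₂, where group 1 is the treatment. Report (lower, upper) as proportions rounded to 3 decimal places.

First, p̂₁ = 102/481 = 0.2121; p̂₂ = 68/179 = 0.3799.
The two standard errors are √(0.2121×0.7879/481) = 0.01864 and √(0.3799×0.6201/179) = 0.03628.
Because the samples are independent, SE_diff = √(0.01864² + 0.03628²) = 0.04079.
Using z* = 2.576 for 99%, ME = 2.576 × 0.04079 = 0.10508.
p̂₁ − p̂₂ = -0.1678; interval -0.1678 ± 0.10508 gives (-0.273, -0.063).

(-0.273, -0.063)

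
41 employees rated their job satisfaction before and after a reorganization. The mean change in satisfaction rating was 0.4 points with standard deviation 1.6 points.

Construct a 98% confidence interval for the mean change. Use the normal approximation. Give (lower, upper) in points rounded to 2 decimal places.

(-0.18, 0.98)

This is a matched-pairs design, so SE = s_d/√n = 1.6/√41 = 0.2499.
Margin = 2.326 × 0.2499 = 0.5813; the interval is 0.4 ± 0.5813 = (-0.18, 0.98).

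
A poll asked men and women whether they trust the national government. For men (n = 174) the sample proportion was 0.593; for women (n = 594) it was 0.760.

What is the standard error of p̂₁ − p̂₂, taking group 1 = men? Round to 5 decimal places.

SE₁ = √(p̂₁(1−p̂₁)/n₁) = √(0.5930·0.4070/174) = 0.03724; SE₂ = √(0.7600·0.2400/594) = 0.01752.
Independent samples: SE of the difference = √(SE₁² + SE₂²) = √(0.0013868176 + 0.0003069504) = 0.04116.

0.04116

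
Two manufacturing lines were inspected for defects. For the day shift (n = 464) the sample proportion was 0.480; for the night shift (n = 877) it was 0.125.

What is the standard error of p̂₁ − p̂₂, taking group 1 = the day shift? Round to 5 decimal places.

Each SE is √(p̂(1−p̂)/n): √(0.4800·0.5200/464) = 0.02319 and √(0.1250·0.8750/877) = 0.01117.
SE(p̂₁ − p̂₂) = √(SE₁² + SE₂²) = √(0.0005377761 + 0.0001247689) = 0.02574, since the two samples are independent.

0.02574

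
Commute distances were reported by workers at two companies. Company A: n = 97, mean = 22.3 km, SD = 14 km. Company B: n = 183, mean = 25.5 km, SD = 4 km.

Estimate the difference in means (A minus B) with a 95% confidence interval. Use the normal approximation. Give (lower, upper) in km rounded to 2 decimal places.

Per-group SEs: s₁/√n₁ = 14/√97 = 1.4215, s₂/√n₂ = 4/√183 = 0.2957.
Unpooled SE of the difference: √(2.02066225 + 0.08743849) = 1.4519.
Margin of error = z* · SE = 1.960 × 1.4519 = 2.8457.
x̄₁ − x̄₂ = 22.3 − 25.5 = -3.2000.
CI: -3.2000 ± 2.8457 = (-6.05, -0.35).

(-6.05, -0.35)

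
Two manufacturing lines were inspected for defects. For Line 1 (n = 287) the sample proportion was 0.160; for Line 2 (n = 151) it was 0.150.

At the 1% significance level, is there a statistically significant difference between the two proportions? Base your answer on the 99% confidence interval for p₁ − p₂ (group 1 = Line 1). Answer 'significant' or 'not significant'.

Each SE is √(p̂(1−p̂)/n): √(0.1600·0.8400/287) = 0.02164 and √(0.1500·0.8500/151) = 0.02906.
SE(p̂₁ − p̂₂) = √(SE₁² + SE₂²) = √(0.0004682896 + 0.0008444836) = 0.03623, since the two samples are independent.
At 99% confidence z* = 2.576; margin = 2.576 × 0.03623 = 0.09333.
The difference is 0.1600 − 0.1500 = 0.0100, so the interval is 0.0100 ± 0.09333 = (-0.08333, 0.10333).
The interval (-0.08333, 0.10333) contains 0, so the difference is not significant.

not significant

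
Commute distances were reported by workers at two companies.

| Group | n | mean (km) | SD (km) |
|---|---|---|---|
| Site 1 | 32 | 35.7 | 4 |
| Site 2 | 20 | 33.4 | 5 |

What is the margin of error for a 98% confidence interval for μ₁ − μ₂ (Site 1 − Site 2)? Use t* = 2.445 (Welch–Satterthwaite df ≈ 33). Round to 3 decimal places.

3.234

Per-group SEs: s₁/√n₁ = 4/√32 = 0.7071, s₂/√n₂ = 5/√20 = 1.1180.
Unpooled SE of the difference: √(0.49999041 + 1.249924) = 1.3228.
Margin of error = t* · SE = 2.445 × 1.3228 = 3.2342.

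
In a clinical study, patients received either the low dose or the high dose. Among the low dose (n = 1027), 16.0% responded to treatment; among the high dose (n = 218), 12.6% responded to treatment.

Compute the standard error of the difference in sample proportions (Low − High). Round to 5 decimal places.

Each SE is √(p̂(1−p̂)/n): √(0.1600·0.8400/1027) = 0.01144 and √(0.1260·0.8740/218) = 0.02248.
SE(p̂₁ − p̂₂) = √(SE₁² + SE₂²) = √(0.0001308736 + 0.0005053504) = 0.02522, since the two samples are independent.

0.02522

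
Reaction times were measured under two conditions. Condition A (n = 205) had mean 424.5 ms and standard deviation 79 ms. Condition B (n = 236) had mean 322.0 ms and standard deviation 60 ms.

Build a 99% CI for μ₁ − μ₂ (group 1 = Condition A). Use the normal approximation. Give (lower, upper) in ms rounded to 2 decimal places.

Per-group SEs: s₁/√n₁ = 79/√205 = 5.5176, s₂/√n₂ = 60/√236 = 3.9057.
Unpooled SE of the difference: √(30.44390976 + 15.25449249) = 6.7601.
Margin of error = z* · SE = 2.576 × 6.7601 = 17.4140.
x̄₁ − x̄₂ = 424.5 − 322.0 = 102.5000.
CI: 102.5000 ± 17.4140 = (85.09, 119.91).

(85.09, 119.91)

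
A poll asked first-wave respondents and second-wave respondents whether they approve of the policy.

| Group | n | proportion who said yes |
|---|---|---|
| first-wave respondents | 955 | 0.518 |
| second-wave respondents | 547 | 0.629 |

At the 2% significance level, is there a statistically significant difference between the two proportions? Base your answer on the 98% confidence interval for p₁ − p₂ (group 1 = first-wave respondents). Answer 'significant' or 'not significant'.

significant

Each SE is √(p̂(1−p̂)/n): √(0.5180·0.4820/955) = 0.01617 and √(0.6290·0.3710/547) = 0.02065.
SE(p̂₁ − p̂₂) = √(SE₁² + SE₂²) = √(0.0002614689 + 0.0004264225) = 0.02623, since the two samples are independent.
At 98% confidence z* = 2.326; margin = 2.326 × 0.02623 = 0.06101.
The difference is 0.5180 − 0.6290 = -0.1110, so the interval is -0.1110 ± 0.06101 = (-0.17201, -0.04999).
The interval (-0.17201, -0.04999) does not contain 0, so the difference is significant.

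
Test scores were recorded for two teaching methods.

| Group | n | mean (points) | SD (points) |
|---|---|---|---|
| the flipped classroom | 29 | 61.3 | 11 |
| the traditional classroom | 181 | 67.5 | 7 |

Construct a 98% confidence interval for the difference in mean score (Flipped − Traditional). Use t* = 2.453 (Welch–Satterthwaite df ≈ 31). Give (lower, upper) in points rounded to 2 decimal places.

SE₁ = s₁/√n₁ = 11/√29 = 2.0426; SE₂ = 7/√181 = 0.5203.
Independent samples, unequal variances: SE_diff = √(SE₁² + SE₂²) = √(4.17221476 + 0.27071209) = 2.1078.
t* = 2.453, so margin of error = 2.453 × 2.1078 = 5.1704.
Difference in means = 61.3 − 67.5 = -6.2000.
-6.2000 ± 5.1704 → (-11.37, -1.03).

(-11.37, -1.03)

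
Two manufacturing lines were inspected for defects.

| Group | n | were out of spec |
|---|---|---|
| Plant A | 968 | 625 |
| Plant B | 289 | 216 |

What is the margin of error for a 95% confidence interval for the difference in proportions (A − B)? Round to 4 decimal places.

0.0585

p̂₁ = 625/968 = 0.6457 and p̂₂ = 216/289 = 0.7474.
SE₁ = √(p̂₁(1−p̂₁)/n₁) = √(0.6457·0.3543/968) = 0.01537; SE₂ = √(0.7474·0.2526/289) = 0.02556.
Independent samples: SE of the difference = √(SE₁² + SE₂²) = √(0.0002362369 + 0.0006533136) = 0.02983.
z* for 95% confidence is 1.960, so the margin of error is 1.960 × 0.02983 = 0.05847.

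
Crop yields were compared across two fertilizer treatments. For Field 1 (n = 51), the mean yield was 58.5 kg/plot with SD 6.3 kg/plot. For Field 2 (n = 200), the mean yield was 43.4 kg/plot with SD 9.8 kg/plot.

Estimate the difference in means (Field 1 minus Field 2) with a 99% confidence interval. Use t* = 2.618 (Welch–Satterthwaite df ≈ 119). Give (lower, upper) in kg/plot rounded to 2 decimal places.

Per-group SEs: s₁/√n₁ = 6.3/√51 = 0.8822, s₂/√n₂ = 9.8/√200 = 0.6930.
Unpooled SE of the difference: √(0.77827684 + 0.480249) = 1.1218.
Margin of error = t* · SE = 2.618 × 1.1218 = 2.9369.
x̄₁ − x̄₂ = 58.5 − 43.4 = 15.1000.
CI: 15.1000 ± 2.9369 = (12.16, 18.04).

(12.16, 18.04)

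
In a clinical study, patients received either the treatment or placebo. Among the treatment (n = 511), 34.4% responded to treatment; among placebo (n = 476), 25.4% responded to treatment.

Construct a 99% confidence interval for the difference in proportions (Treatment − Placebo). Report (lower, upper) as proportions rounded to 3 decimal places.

The two standard errors are √(0.3440×0.6560/511) = 0.02101 and √(0.2540×0.7460/476) = 0.01995.
Because the samples are independent, SE_diff = √(0.02101² + 0.01995²) = 0.02897.
Using z* = 2.576 for 99%, ME = 2.576 × 0.02897 = 0.07463.
p̂₁ − p̂₂ = 0.0900; interval 0.0900 ± 0.07463 gives (0.015, 0.165).

(0.015, 0.165)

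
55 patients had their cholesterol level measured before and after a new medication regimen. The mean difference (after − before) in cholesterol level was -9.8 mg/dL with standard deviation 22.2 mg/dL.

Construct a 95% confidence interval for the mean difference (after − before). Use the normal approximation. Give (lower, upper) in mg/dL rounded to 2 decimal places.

(-15.67, -3.93)

This is a matched-pairs design, so SE = s_d/√n = 22.2/√55 = 2.9934.
Margin = 1.960 × 2.9934 = 5.8671; the interval is -9.8 ± 5.8671 = (-15.67, -3.93).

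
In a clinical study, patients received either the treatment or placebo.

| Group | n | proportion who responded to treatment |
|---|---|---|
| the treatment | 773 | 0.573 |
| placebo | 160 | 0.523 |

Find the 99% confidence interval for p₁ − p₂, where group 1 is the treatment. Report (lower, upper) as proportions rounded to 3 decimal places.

The two standard errors are √(0.5730×0.4270/773) = 0.01779 and √(0.5230×0.4770/160) = 0.03949.
Because the samples are independent, SE_diff = √(0.01779² + 0.03949²) = 0.04331.
Using z* = 2.576 for 99%, ME = 2.576 × 0.04331 = 0.11157.
p̂₁ − p̂₂ = 0.0500; interval 0.0500 ± 0.11157 gives (-0.062, 0.162).

(-0.062, 0.162)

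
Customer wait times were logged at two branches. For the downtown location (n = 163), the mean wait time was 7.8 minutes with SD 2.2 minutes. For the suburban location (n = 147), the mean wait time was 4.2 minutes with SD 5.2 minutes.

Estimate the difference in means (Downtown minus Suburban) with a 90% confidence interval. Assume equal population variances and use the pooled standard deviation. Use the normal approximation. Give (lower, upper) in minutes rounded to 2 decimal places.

Pooled variance s_p² = [162·2.2² + 146·5.2²] / (163+147−2) = 15.3634, so s_p = 3.9196.
SE_diff = s_p·√(1/n₁ + 1/n₂) = 3.9196·√(1/163 + 1/147) = 0.4458.
z* = 1.645; margin = 1.645 × 0.4458 = 0.7333.
Difference = 7.8 − 4.2 = 3.6000.
3.6000 ± 0.7333 → (2.87, 4.33).

(2.87, 4.33)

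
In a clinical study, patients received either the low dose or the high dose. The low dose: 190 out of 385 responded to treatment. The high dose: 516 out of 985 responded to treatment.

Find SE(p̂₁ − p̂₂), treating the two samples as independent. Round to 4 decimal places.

p̂₁ = 190/385 = 0.4935 and p̂₂ = 516/985 = 0.5239.
SE₁ = √(p̂₁(1−p̂₁)/n₁) = √(0.4935·0.5065/385) = 0.02548; SE₂ = √(0.5239·0.4761/985) = 0.01591.
Independent samples: SE of the difference = √(SE₁² + SE₂²) = √(0.0006492304 + 0.0002531281) = 0.03004.

0.0300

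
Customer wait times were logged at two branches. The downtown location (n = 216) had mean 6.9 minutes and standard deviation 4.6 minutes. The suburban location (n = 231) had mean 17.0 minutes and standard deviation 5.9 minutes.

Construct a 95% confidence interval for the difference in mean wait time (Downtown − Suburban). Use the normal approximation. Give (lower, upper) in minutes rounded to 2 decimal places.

(-11.08, -9.12)

SE₁ = s₁/√n₁ = 4.6/√216 = 0.3130; SE₂ = 5.9/√231 = 0.3882.
Independent samples, unequal variances: SE_diff = √(SE₁² + SE₂²) = √(0.097969 + 0.15069924) = 0.4987.
z* = 1.960, so margin of error = 1.960 × 0.4987 = 0.9775.
Difference in means = 6.9 − 17.0 = -10.1000.
-10.1000 ± 0.9775 → (-11.08, -9.12).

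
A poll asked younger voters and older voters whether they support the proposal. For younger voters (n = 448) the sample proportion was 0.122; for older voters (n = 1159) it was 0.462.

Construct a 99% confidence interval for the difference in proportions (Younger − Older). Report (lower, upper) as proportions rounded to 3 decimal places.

The two standard errors are √(0.1220×0.8780/448) = 0.01546 and √(0.4620×0.5380/1159) = 0.01464.
Because the samples are independent, SE_diff = √(0.01546² + 0.01464²) = 0.02129.
Using z* = 2.576 for 99%, ME = 2.576 × 0.02129 = 0.05484.
p̂₁ − p̂₂ = -0.3400; interval -0.3400 ± 0.05484 gives (-0.395, -0.285).

(-0.395, -0.285)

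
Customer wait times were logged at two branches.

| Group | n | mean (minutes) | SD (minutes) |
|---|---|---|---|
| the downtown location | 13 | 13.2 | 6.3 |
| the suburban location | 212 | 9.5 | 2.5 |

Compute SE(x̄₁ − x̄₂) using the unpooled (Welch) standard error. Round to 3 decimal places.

1.756

SE₁ = s₁/√n₁ = 6.3/√13 = 1.7473; SE₂ = 2.5/√212 = 0.1717.
Independent samples, unequal variances: SE_diff = √(SE₁² + SE₂²) = √(3.05305729 + 0.02948089) = 1.7557.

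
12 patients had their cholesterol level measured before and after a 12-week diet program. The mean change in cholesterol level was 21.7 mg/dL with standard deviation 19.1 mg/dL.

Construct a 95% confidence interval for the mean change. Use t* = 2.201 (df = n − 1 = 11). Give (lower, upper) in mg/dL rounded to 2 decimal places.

Paired design: SE = s_d/√n = 19.1/√12 = 5.5137.
t* = 2.201; margin of error = 2.201 × 5.5137 = 12.1357.
21.7 ± 12.1357 → (9.56, 33.84).

(9.56, 33.84)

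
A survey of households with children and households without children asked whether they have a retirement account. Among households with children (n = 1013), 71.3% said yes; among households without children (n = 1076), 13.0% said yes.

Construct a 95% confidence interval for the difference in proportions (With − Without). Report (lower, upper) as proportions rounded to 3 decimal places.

SE₁ = √(p̂₁(1−p̂₁)/n₁) = √(0.7130·0.2870/1013) = 0.01421; SE₂ = √(0.1300·0.8700/1076) = 0.01025.
Independent samples: SE of the difference = √(SE₁² + SE₂²) = √(0.0002019241 + 0.0001050625) = 0.01752.
z* for 95% confidence is 1.960, so the margin of error is 1.960 × 0.01752 = 0.03434.
Point estimate p̂₁ − p̂₂ = 0.7130 − 0.1300 = 0.5830.
0.5830 ± 0.03434 → (0.549, 0.617).

(0.549, 0.617)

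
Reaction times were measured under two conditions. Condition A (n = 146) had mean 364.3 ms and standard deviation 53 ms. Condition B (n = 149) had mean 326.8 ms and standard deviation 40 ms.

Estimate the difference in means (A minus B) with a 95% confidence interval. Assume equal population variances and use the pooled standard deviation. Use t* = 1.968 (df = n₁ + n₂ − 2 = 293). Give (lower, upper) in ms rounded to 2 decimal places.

s_p = √[((n₁−1)s₁² + (n₂−1)s₂²)/(n₁+n₂−2)] = √[(145·53² + 148·40²)/293] = 46.8861.
SE = 46.8861·√(1/146 + 1/149) = 5.4599.
With t* = 1.968, margin = 1.968 × 5.4599 = 10.7451.
x̄₁ − x̄₂ = 364.3 − 326.8 = 37.5000; interval 37.5000 ± 10.7451 = (26.75, 48.25).

(26.75, 48.25)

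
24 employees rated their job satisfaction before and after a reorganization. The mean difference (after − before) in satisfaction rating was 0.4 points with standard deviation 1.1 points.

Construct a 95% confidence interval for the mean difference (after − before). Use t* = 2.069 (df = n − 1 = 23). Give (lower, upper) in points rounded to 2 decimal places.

Paired design: SE = s_d/√n = 1.1/√24 = 0.2245.
t* = 2.069; margin of error = 2.069 × 0.2245 = 0.4645.
0.4 ± 0.4645 → (-0.06, 0.86).

(-0.06, 0.86)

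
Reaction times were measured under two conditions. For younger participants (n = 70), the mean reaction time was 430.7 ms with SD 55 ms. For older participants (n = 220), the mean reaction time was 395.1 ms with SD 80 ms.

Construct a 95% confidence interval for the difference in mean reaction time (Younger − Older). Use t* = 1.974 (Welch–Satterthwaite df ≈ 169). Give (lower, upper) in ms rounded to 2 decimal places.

(18.81, 52.39)

SE₁ = s₁/√n₁ = 55/√70 = 6.5738; SE₂ = 80/√220 = 5.3936.
Independent samples, unequal variances: SE_diff = √(SE₁² + SE₂²) = √(43.21484644 + 29.09092096) = 8.5033.
t* = 1.974, so margin of error = 1.974 × 8.5033 = 16.7855.
Difference in means = 430.7 − 395.1 = 35.6000.
35.6000 ± 16.7855 → (18.81, 52.39).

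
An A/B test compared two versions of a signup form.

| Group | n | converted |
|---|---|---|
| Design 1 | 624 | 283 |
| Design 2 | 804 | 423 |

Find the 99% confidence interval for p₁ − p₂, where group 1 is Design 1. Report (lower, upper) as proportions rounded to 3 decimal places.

(-0.141, -0.004)

Sample proportions: 283/624 = 0.4535, 423/804 = 0.5261.
Each SE is √(p̂(1−p̂)/n): √(0.4535·0.5465/624) = 0.01993 and √(0.5261·0.4739/804) = 0.01761.
SE(p̂₁ − p̂₂) = √(SE₁² + SE₂²) = √(0.0003972049 + 0.0003101121) = 0.02660, since the two samples are independent.
At 99% confidence z* = 2.576; margin = 2.576 × 0.02660 = 0.06852.
The difference is 0.4535 − 0.5261 = -0.0726, so the interval is -0.0726 ± 0.06852 = (-0.141, -0.004).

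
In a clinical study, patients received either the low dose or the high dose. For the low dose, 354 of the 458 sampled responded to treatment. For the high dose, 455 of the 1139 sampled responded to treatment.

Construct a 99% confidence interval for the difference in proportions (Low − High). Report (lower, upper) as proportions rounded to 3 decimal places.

(0.311, 0.436)

p̂₁ = 354/458 = 0.7729 and p̂₂ = 455/1139 = 0.3995.
SE₁ = √(p̂₁(1−p̂₁)/n₁) = √(0.7729·0.2271/458) = 0.01958; SE₂ = √(0.3995·0.6005/1139) = 0.01451.
Independent samples: SE of the difference = √(SE₁² + SE₂²) = √(0.0003833764 + 0.0002105401) = 0.02437.
z* for 99% confidence is 2.576, so the margin of error is 2.576 × 0.02437 = 0.06278.
Point estimate p̂₁ − p̂₂ = 0.7729 − 0.3995 = 0.3734.
0.3734 ± 0.06278 → (0.311, 0.436).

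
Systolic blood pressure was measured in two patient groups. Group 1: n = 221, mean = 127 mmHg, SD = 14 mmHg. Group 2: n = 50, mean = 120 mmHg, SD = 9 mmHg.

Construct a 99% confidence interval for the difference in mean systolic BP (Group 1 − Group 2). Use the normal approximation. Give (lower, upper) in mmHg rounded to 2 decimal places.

(2.92, 11.08)

Per-group SEs: s₁/√n₁ = 14/√221 = 0.9417, s₂/√n₂ = 9/√50 = 1.2728.
Unpooled SE of the difference: √(0.88679889 + 1.62001984) = 1.5833.
Margin of error = z* · SE = 2.576 × 1.5833 = 4.0786.
x̄₁ − x̄₂ = 127 − 120 = 7.0000.
CI: 7.0000 ± 4.0786 = (2.92, 11.08).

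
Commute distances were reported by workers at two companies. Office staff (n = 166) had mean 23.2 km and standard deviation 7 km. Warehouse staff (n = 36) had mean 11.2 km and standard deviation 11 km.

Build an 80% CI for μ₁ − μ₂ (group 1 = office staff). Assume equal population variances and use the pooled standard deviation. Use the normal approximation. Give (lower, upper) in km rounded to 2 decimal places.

(10.15, 13.85)

s_p = √[((n₁−1)s₁² + (n₂−1)s₂²)/(n₁+n₂−2)] = √[(165·7² + 35·11²)/200] = 7.8486.
SE = 7.8486·√(1/166 + 1/36) = 1.4430.
With z* = 1.282, margin = 1.282 × 1.4430 = 1.8499.
x̄₁ − x̄₂ = 23.2 − 11.2 = 12.0000; interval 12.0000 ± 1.8499 = (10.15, 13.85).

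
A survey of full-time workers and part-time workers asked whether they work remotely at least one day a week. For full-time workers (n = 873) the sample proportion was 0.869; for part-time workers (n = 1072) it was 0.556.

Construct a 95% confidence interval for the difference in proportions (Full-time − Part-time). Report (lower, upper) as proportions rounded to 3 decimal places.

(0.276, 0.350)

The two standard errors are √(0.8690×0.1310/873) = 0.01142 and √(0.5560×0.4440/1072) = 0.01518.
Because the samples are independent, SE_diff = √(0.01142² + 0.01518²) = 0.01900.
Using z* = 1.960 for 95%, ME = 1.960 × 0.01900 = 0.03724.
p̂₁ − p̂₂ = 0.3130; interval 0.3130 ± 0.03724 gives (0.276, 0.350).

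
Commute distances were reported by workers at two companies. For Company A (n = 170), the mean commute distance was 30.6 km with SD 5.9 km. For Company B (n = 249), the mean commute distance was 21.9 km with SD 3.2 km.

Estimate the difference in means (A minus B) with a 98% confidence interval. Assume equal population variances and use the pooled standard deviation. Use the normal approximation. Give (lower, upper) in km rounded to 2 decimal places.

s_p = √[((n₁−1)s₁² + (n₂−1)s₂²)/(n₁+n₂−2)] = √[(169·5.9² + 248·3.2²)/417] = 4.4942.
SE = 4.4942·√(1/170 + 1/249) = 0.4471.
With z* = 2.326, margin = 2.326 × 0.4471 = 1.0400.
x̄₁ − x̄₂ = 30.6 − 21.9 = 8.7000; interval 8.7000 ± 1.0400 = (7.66, 9.74).

(7.66, 9.74)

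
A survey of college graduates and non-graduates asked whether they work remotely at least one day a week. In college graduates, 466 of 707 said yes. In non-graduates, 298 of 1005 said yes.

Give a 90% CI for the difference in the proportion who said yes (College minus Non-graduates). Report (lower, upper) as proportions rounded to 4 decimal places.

Sample proportions: 466/707 = 0.6591, 298/1005 = 0.2965.
Each SE is √(p̂(1−p̂)/n): √(0.6591·0.3409/707) = 0.01783 and √(0.2965·0.7035/1005) = 0.01441.
SE(p̂₁ − p̂₂) = √(SE₁² + SE₂²) = √(0.0003179089 + 0.0002076481) = 0.02293, since the two samples are independent.
At 90% confidence z* = 1.645; margin = 1.645 × 0.02293 = 0.03772.
The difference is 0.6591 − 0.2965 = 0.3626, so the interval is 0.3626 ± 0.03772 = (0.3249, 0.4003).

(0.3249, 0.4003)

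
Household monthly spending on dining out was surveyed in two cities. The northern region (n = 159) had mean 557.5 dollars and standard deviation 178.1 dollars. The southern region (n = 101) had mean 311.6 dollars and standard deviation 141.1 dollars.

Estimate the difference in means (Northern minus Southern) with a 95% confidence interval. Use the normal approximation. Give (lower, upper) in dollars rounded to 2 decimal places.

Per-group SEs: s₁/√n₁ = 178.1/√159 = 14.1242, s₂/√n₂ = 141.1/√101 = 14.0400.
Unpooled SE of the difference: √(199.49302564 + 197.1216) = 19.9152.
Margin of error = z* · SE = 1.960 × 19.9152 = 39.0338.
x̄₁ − x̄₂ = 557.5 − 311.6 = 245.9000.
CI: 245.9000 ± 39.0338 = (206.87, 284.93).

(206.87, 284.93)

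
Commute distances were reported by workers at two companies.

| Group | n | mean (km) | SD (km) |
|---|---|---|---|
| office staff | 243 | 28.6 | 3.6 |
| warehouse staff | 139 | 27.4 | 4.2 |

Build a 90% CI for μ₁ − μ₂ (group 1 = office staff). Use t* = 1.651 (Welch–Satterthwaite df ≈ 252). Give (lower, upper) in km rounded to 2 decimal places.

Per-group SEs: s₁/√n₁ = 3.6/√243 = 0.2309, s₂/√n₂ = 4.2/√139 = 0.3562.
Unpooled SE of the difference: √(0.05331481 + 0.12687844) = 0.4245.
Margin of error = t* · SE = 1.651 × 0.4245 = 0.7008.
x̄₁ − x̄₂ = 28.6 − 27.4 = 1.2000.
CI: 1.2000 ± 0.7008 = (0.50, 1.90).

(0.50, 1.90)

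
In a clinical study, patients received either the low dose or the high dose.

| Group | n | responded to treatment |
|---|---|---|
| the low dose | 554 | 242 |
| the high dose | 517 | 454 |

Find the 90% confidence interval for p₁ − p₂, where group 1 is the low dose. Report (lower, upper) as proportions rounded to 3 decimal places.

p̂₁ = 242/554 = 0.4368 and p̂₂ = 454/517 = 0.8781.
SE₁ = √(p̂₁(1−p̂₁)/n₁) = √(0.4368·0.5632/554) = 0.02107; SE₂ = √(0.8781·0.1219/517) = 0.01439.
Independent samples: SE of the difference = √(SE₁² + SE₂²) = √(0.0004439449 + 0.0002070721) = 0.02552.
z* for 90% confidence is 1.645, so the margin of error is 1.645 × 0.02552 = 0.04198.
Point estimate p̂₁ − p̂₂ = 0.4368 − 0.8781 = -0.4413.
-0.4413 ± 0.04198 → (-0.483, -0.399).

(-0.483, -0.399)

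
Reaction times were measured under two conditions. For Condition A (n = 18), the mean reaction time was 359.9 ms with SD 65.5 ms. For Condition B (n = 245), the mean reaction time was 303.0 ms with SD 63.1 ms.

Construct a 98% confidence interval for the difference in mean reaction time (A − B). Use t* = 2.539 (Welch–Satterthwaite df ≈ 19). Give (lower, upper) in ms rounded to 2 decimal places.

Per-group SEs: s₁/√n₁ = 65.5/√18 = 15.4385, s₂/√n₂ = 63.1/√245 = 4.0313.
Unpooled SE of the difference: √(238.34728225 + 16.25137969) = 15.9561.
Margin of error = t* · SE = 2.539 × 15.9561 = 40.5125.
x̄₁ − x̄₂ = 359.9 − 303.0 = 56.9000.
CI: 56.9000 ± 40.5125 = (16.39, 97.41).

(16.39, 97.41)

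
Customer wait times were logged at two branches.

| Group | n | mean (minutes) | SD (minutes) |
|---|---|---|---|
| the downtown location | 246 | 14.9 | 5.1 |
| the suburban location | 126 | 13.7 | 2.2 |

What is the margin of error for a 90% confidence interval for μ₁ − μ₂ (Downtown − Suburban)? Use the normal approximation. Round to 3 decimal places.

SE₁ = s₁/√n₁ = 5.1/√246 = 0.3252; SE₂ = 2.2/√126 = 0.1960.
Independent samples, unequal variances: SE_diff = √(SE₁² + SE₂²) = √(0.10575504 + 0.038416) = 0.3797.
z* = 1.645, so margin of error = 1.645 × 0.3797 = 0.6246.

0.625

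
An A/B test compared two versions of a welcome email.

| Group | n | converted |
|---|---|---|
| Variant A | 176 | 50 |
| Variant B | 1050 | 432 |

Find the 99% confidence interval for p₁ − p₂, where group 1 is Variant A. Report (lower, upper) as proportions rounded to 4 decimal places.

First, p̂₁ = 50/176 = 0.2841; p̂₂ = 432/1050 = 0.4114.
The two standard errors are √(0.2841×0.7159/176) = 0.03399 and √(0.4114×0.5886/1050) = 0.01519.
Because the samples are independent, SE_diff = √(0.03399² + 0.01519²) = 0.03723.
Using z* = 2.576 for 99%, ME = 2.576 × 0.03723 = 0.09590.
p̂₁ − p̂₂ = -0.1273; interval -0.1273 ± 0.09590 gives (-0.2232, -0.0314).

(-0.2232, -0.0314)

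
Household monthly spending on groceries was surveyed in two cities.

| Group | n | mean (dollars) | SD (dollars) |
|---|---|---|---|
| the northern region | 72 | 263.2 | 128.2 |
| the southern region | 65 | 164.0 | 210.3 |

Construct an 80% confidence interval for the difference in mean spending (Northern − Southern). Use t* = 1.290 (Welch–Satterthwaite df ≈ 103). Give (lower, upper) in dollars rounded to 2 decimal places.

(60.31, 138.09)

Standard errors of each mean: 128.2/√72 = 15.1085 and 210.3/√65 = 26.0845.
SE(x̄₁ − x̄₂) = √(15.1085² + 26.0845²) = 30.1441 for independent samples with unequal variances.
With t* = 1.290, the margin is 1.290 × 30.1441 = 38.8859.
x̄₁ − x̄₂ = 263.2 − 164.0 = 99.2000; the interval is 99.2000 ± 38.8859 = (60.31, 138.09).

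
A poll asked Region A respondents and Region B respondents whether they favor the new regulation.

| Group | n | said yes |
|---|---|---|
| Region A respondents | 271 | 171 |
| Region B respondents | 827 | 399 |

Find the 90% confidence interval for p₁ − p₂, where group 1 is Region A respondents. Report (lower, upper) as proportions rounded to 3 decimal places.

p̂₁ = 171/271 = 0.6310 and p̂₂ = 399/827 = 0.4825.
SE₁ = √(p̂₁(1−p̂₁)/n₁) = √(0.6310·0.3690/271) = 0.02931; SE₂ = √(0.4825·0.5175/827) = 0.01738.
Independent samples: SE of the difference = √(SE₁² + SE₂²) = √(0.0008590761 + 0.0003020644) = 0.03408.
z* for 90% confidence is 1.645, so the margin of error is 1.645 × 0.03408 = 0.05606.
Point estimate p̂₁ − p̂₂ = 0.6310 − 0.4825 = 0.1485.
0.1485 ± 0.05606 → (0.092, 0.205).

(0.092, 0.205)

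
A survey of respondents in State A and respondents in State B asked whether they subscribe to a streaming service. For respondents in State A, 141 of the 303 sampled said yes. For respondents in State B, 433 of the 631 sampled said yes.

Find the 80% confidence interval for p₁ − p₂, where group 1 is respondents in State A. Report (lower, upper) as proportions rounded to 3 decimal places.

p̂₁ = 141/303 = 0.4653 and p̂₂ = 433/631 = 0.6862.
SE₁ = √(p̂₁(1−p̂₁)/n₁) = √(0.4653·0.5347/303) = 0.02865; SE₂ = √(0.6862·0.3138/631) = 0.01847.
Independent samples: SE of the difference = √(SE₁² + SE₂²) = √(0.0008208225 + 0.0003411409) = 0.03409.
z* for 80% confidence is 1.282, so the margin of error is 1.282 × 0.03409 = 0.04370.
Point estimate p̂₁ − p̂₂ = 0.4653 − 0.6862 = -0.2209.
-0.2209 ± 0.04370 → (-0.265, -0.177).

(-0.265, -0.177)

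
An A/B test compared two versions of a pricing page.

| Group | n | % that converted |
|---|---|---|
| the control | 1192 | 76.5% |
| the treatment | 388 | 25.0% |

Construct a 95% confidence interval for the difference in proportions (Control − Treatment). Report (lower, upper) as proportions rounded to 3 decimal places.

SE₁ = √(p̂₁(1−p̂₁)/n₁) = √(0.7650·0.2350/1192) = 0.01228; SE₂ = √(0.2500·0.7500/388) = 0.02198.
Independent samples: SE of the difference = √(SE₁² + SE₂²) = √(0.0001507984 + 0.0004831204) = 0.02518.
z* for 95% confidence is 1.960, so the margin of error is 1.960 × 0.02518 = 0.04935.
Point estimate p̂₁ − p̂₂ = 0.7650 − 0.2500 = 0.5150.
0.5150 ± 0.04935 → (0.466, 0.564).

(0.466, 0.564)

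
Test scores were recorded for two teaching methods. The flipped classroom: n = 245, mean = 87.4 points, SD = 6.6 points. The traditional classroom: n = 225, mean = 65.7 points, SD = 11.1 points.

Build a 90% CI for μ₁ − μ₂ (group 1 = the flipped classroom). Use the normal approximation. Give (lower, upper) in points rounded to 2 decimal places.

Standard errors of each mean: 6.6/√245 = 0.4217 and 11.1/√225 = 0.7400.
SE(x̄₁ − x̄₂) = √(0.4217² + 0.7400²) = 0.8517 for independent samples with unequal variances.
With z* = 1.645, the margin is 1.645 × 0.8517 = 1.4010.
x̄₁ − x̄₂ = 87.4 − 65.7 = 21.7000; the interval is 21.7000 ± 1.4010 = (20.30, 23.10).

(20.30, 23.10)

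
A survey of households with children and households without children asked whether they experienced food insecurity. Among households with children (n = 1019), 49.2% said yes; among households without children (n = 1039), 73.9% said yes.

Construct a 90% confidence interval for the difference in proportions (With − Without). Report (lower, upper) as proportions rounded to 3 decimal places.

Each SE is √(p̂(1−p̂)/n): √(0.4920·0.5080/1019) = 0.01566 and √(0.7390·0.2610/1039) = 0.01362.
SE(p̂₁ − p̂₂) = √(SE₁² + SE₂²) = √(0.0002452356 + 0.0001855044) = 0.02075, since the two samples are independent.
At 90% confidence z* = 1.645; margin = 1.645 × 0.02075 = 0.03413.
The difference is 0.4920 − 0.7390 = -0.2470, so the interval is -0.2470 ± 0.03413 = (-0.281, -0.213).

(-0.281, -0.213)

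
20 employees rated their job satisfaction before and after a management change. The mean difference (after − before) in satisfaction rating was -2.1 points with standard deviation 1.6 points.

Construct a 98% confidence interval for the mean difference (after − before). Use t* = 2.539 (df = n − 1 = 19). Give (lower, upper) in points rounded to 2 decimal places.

This is a matched-pairs design, so SE = s_d/√n = 1.6/√20 = 0.3578.
Margin = 2.539 × 0.3578 = 0.9085; the interval is -2.1 ± 0.9085 = (-3.01, -1.19).

(-3.01, -1.19)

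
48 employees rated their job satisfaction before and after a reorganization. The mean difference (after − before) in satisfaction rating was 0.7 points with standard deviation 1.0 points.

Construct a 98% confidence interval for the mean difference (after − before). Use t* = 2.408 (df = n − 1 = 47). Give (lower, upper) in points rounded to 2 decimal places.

(0.35, 1.05)

This is a matched-pairs design, so SE = s_d/√n = 1.0/√48 = 0.1443.
Margin = 2.408 × 0.1443 = 0.3475; the interval is 0.7 ± 0.3475 = (0.35, 1.05).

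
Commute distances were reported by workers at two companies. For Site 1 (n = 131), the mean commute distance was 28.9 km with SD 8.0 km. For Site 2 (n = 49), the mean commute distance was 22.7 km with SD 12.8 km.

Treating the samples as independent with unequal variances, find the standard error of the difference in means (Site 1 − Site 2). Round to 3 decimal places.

Per-group SEs: s₁/√n₁ = 8.0/√131 = 0.6990, s₂/√n₂ = 12.8/√49 = 1.8286.
Unpooled SE of the difference: √(0.488601 + 3.34377796) = 1.9576.

1.958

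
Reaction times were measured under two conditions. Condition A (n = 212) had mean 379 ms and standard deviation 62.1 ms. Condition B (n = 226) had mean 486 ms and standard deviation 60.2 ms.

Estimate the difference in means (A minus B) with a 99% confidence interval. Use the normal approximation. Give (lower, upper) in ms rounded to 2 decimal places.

(-122.07, -91.93)

SE₁ = s₁/√n₁ = 62.1/√212 = 4.2650; SE₂ = 60.2/√226 = 4.0044.
Independent samples, unequal variances: SE_diff = √(SE₁² + SE₂²) = √(18.190225 + 16.03521936) = 5.8503.
z* = 2.576, so margin of error = 2.576 × 5.8503 = 15.0704.
Difference in means = 379 − 486 = -107.0000.
-107.0000 ± 15.0704 → (-122.07, -91.93).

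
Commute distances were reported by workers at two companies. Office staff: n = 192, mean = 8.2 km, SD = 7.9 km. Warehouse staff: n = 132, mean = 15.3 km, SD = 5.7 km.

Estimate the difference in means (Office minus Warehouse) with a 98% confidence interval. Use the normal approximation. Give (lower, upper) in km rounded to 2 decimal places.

(-8.86, -5.34)

SE₁ = s₁/√n₁ = 7.9/√192 = 0.5701; SE₂ = 5.7/√132 = 0.4961.
Independent samples, unequal variances: SE_diff = √(SE₁² + SE₂²) = √(0.32501401 + 0.24611521) = 0.7557.
z* = 2.326, so margin of error = 2.326 × 0.7557 = 1.7578.
Difference in means = 8.2 − 15.3 = -7.1000.
-7.1000 ± 1.7578 → (-8.86, -5.34).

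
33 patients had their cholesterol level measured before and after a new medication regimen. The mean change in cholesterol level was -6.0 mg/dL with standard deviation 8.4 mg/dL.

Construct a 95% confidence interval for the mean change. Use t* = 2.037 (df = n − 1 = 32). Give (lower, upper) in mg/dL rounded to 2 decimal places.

(-8.98, -3.02)

Paired design: SE = s_d/√n = 8.4/√33 = 1.4623.
t* = 2.037; margin of error = 2.037 × 1.4623 = 2.9787.
-6.0 ± 2.9787 → (-8.98, -3.02).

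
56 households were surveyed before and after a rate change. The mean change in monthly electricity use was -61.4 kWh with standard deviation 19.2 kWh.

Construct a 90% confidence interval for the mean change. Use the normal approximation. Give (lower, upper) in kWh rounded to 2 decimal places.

(-65.62, -57.18)

This is a matched-pairs design, so SE = s_d/√n = 19.2/√56 = 2.5657.
Margin = 1.645 × 2.5657 = 4.2206; the interval is -61.4 ± 4.2206 = (-65.62, -57.18).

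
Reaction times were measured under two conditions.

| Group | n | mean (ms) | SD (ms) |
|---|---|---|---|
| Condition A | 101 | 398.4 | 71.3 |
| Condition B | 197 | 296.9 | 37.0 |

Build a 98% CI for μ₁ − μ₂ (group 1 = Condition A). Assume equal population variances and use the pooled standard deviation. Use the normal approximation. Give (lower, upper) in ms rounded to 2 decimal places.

(86.92, 116.08)

s_p = √[((n₁−1)s₁² + (n₂−1)s₂²)/(n₁+n₂−2)] = √[(100·71.3² + 196·37.0²)/296] = 51.2246.
SE = 51.2246·√(1/101 + 1/197) = 6.2689.
With z* = 2.326, margin = 2.326 × 6.2689 = 14.5815.
x̄₁ − x̄₂ = 398.4 − 296.9 = 101.5000; interval 101.5000 ± 14.5815 = (86.92, 116.08).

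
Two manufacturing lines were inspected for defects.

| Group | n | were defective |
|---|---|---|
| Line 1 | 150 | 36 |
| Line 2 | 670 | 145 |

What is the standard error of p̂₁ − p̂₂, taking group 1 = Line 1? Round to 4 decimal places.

p̂₁ = 36/150 = 0.2400 and p̂₂ = 145/670 = 0.2164.
SE₁ = √(p̂₁(1−p̂₁)/n₁) = √(0.2400·0.7600/150) = 0.03487; SE₂ = √(0.2164·0.7836/670) = 0.01591.
Independent samples: SE of the difference = √(SE₁² + SE₂²) = √(0.0012159169 + 0.0002531281) = 0.03833.

0.0383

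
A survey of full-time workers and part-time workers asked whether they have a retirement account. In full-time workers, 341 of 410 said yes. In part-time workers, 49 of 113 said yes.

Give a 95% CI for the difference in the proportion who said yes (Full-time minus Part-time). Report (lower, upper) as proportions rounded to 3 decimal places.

p̂₁ = 341/410 = 0.8317 and p̂₂ = 49/113 = 0.4336.
SE₁ = √(p̂₁(1−p̂₁)/n₁) = √(0.8317·0.1683/410) = 0.01848; SE₂ = √(0.4336·0.5664/113) = 0.04662.
Independent samples: SE of the difference = √(SE₁² + SE₂²) = √(0.0003415104 + 0.0021734244) = 0.05015.
z* for 95% confidence is 1.960, so the margin of error is 1.960 × 0.05015 = 0.09829.
Point estimate p̂₁ − p̂₂ = 0.8317 − 0.4336 = 0.3981.
0.3981 ± 0.09829 → (0.300, 0.496).

(0.300, 0.496)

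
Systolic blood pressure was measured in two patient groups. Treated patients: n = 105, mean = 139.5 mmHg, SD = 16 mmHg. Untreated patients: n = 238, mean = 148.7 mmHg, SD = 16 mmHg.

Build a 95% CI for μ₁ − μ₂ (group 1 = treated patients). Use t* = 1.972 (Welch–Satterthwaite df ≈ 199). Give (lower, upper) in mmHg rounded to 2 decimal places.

(-12.90, -5.50)

Per-group SEs: s₁/√n₁ = 16/√105 = 1.5614, s₂/√n₂ = 16/√238 = 1.0371.
Unpooled SE of the difference: √(2.43796996 + 1.07557641) = 1.8744.
Margin of error = t* · SE = 1.972 × 1.8744 = 3.6963.
x̄₁ − x̄₂ = 139.5 − 148.7 = -9.2000.
CI: -9.2000 ± 3.6963 = (-12.90, -5.50).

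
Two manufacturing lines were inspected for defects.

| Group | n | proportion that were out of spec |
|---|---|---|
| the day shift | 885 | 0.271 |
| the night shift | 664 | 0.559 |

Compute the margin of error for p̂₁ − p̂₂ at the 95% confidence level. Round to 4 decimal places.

0.0478

SE₁ = √(p̂₁(1−p̂₁)/n₁) = √(0.2710·0.7290/885) = 0.01494; SE₂ = √(0.5590·0.4410/664) = 0.01927.
Independent samples: SE of the difference = √(SE₁² + SE₂²) = √(0.0002232036 + 0.0003713329) = 0.02438.
z* for 95% confidence is 1.960, so the margin of error is 1.960 × 0.02438 = 0.04778.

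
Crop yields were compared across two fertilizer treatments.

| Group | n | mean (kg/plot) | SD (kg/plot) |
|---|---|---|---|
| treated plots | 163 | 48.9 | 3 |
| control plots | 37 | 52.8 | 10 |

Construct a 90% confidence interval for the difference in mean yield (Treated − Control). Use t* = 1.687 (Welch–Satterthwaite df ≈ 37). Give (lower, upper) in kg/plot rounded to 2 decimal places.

(-6.70, -1.10)

SE₁ = s₁/√n₁ = 3/√163 = 0.2350; SE₂ = 10/√37 = 1.6440.
Independent samples, unequal variances: SE_diff = √(SE₁² + SE₂²) = √(0.055225 + 2.702736) = 1.6607.
t* = 1.687, so margin of error = 1.687 × 1.6607 = 2.8016.
Difference in means = 48.9 − 52.8 = -3.9000.
-3.9000 ± 2.8016 → (-6.70, -1.10).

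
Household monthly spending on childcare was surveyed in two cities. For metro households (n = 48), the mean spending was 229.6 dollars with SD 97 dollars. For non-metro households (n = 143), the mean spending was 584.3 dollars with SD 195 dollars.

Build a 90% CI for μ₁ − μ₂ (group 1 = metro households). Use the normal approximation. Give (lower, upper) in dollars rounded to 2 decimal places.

(-390.06, -319.34)

Per-group SEs: s₁/√n₁ = 97/√48 = 14.0007, s₂/√n₂ = 195/√143 = 16.3067.
Unpooled SE of the difference: √(196.01960049 + 265.90846489) = 21.4925.
Margin of error = z* · SE = 1.645 × 21.4925 = 35.3552.
x̄₁ − x̄₂ = 229.6 − 584.3 = -354.7000.
CI: -354.7000 ± 35.3552 = (-390.06, -319.34).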